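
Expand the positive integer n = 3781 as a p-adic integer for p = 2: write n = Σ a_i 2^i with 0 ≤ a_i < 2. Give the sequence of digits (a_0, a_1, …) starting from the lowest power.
(a_0, a_1, …) = (1, 0, 1, 0, 0, 0, 1, 1, 0, 1, 1, 1)

Repeated division by 2 gives the digits low-to-high: 3781 = 1 + 1·2^2 + 1·2^6 + 1·2^7 + 1·2^9 + 1·2^10 + 1·2^11. Digit sequence: (1, 0, 1, 0, 0, 0, 1, 1, 0, 1, 1, 1).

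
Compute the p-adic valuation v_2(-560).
v_2(-560) = 4

v_2(n) is the largest exponent k such that 2^k divides n. Factor out: -560 = -2^4 · 35. (Sign doesn't affect v_p.) So v_2(-560) = 4.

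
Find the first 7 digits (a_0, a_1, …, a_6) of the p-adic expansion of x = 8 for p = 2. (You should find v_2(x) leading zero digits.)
(a_0, …, a_6) = (0, 0, 0, 1, 0, 0, 0)

v_2(8) = 3, so a_0 = ... = a_2 = 0. Factor out: x = 2^3 · u with u = 1 a unit in ℤ_2. Expand u iteratively via a_{v+i} = u_i mod 2, u_{i+1} = (u_i − a_{v+i})/2:
  u_0 = 1;  a_3 = 1;  u_1 = (u_0 − 1)/2 = 0
  u_1 = 0;  a_4 = 0;  u_2 = (u_1 − 0)/2 = 0
  u_2 = 0;  a_5 = 0;  u_3 = (u_2 − 0)/2 = 0
  u_3 = 0;  a_6 = 0;  u_4 = (u_3 − 0)/2 = 0
Digits: (0, 0, 0, 1, 0, 0, 0).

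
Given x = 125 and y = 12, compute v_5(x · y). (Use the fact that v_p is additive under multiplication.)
v_5(1500) = 3

v_p(x) = 3 (factor: 125 = 5^3 · 1); v_p(y) = 0 (factor: 12 = 5^0 · 12). Additivity: v_p(xy) = v_p(x) + v_p(y) = 3 + 0 = 3. (Direct check: xy = 1500 = 5^3 · (12).)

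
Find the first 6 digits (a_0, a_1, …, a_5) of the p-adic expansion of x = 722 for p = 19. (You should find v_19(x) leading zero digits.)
(a_0, …, a_5) = (0, 0, 2, 0, 0, 0)

v_19(722) = 2, so a_0 = ... = a_1 = 0. Factor out: x = 19^2 · u with u = 2 a unit in ℤ_19. Expand u iteratively via a_{v+i} = u_i mod 19, u_{i+1} = (u_i − a_{v+i})/19:
  u_0 = 2;  a_2 = 2;  u_1 = (u_0 − 2)/19 = 0
  u_1 = 0;  a_3 = 0;  u_2 = (u_1 − 0)/19 = 0
  u_2 = 0;  a_4 = 0;  u_3 = (u_2 − 0)/19 = 0
  u_3 = 0;  a_5 = 0;  u_4 = (u_3 − 0)/19 = 0
Digits: (0, 0, 2, 0, 0, 0).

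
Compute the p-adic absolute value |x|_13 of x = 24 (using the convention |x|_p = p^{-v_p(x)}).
|24|_13 = 1

Step 1 — compute v_13(x) by factoring powers of 13 out of the numerator and denominator: v_13(24) = 0. Step 2 — apply |x|_p = p^{-v_p(x)} = 13^{0} = 1.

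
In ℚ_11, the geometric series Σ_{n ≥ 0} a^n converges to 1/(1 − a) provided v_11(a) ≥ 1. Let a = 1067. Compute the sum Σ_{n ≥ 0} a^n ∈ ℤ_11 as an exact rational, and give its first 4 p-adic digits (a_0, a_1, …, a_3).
Σ a^n = 1/(1 − a) = -1/1066;  first 4 digits = (1, 9, 1, 1)

v_11(a) = 1 ≥ 1, so the series converges in ℤ_11 to 1/(1 − a) = 1/(1 − 1067) = -1/1066. Expand this rational in ℤ_11: compute digits iteratively via d_i = x_i mod 11, x_{i+1} = (x_i − d_i)/11. The first 4 digits are (1, 9, 1, 1).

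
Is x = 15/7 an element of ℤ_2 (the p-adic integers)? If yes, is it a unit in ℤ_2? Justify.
x ∈ ℤ_2^× (unit); v_2(x) = 0

ℤ_2 = {x ∈ ℚ_2 : v_2(x) ≥ 0} and ℤ_2^× = {x ∈ ℤ_2 : v_2(x) = 0}. Here v_2(15/7) = v_2(num) − v_2(den) = 0; compare against these criteria.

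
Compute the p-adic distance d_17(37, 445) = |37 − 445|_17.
d_17(37, 445) = 1/17

Step 1 — x − y = 37 − 445 = -408. Step 2 — v_17(-408) = 1 (factor: -408 = −(17^1 · 24); the sign does not affect v_p). Step 3 — |x − y|_17 = 17^{-1} = 1/17.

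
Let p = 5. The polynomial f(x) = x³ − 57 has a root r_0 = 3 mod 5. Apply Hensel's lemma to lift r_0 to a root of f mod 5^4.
r_3 = 68 (mod 625)

Hensel: r_{i+1} = r_i − f(r_i)/f′(r_i) mod 5^{i+2}, where f′(x) = 3x². Iterate:
  r_0 = 3 (mod 5)
  r_1 = 18 (mod 25)
  r_2 = 68 (mod 125)
  r_3 = 68 (mod 625)
Final: r = 68 with f(r) ≡ 0 mod 5^4.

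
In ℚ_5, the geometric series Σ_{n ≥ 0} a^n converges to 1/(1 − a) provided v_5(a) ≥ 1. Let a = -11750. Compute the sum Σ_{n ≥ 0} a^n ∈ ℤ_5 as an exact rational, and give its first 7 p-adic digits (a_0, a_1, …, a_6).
Σ a^n = 1/(1 − a) = 1/11751;  first 7 digits = (1, 0, 0, 1, 1, 1, 0)

v_5(a) = 3 ≥ 1, so the series converges in ℤ_5 to 1/(1 − a) = 1/(1 − (-11750)) = 1/11751. Expand this rational in ℤ_5: compute digits iteratively via d_i = x_i mod 5, x_{i+1} = (x_i − d_i)/5. The first 7 digits are (1, 0, 0, 1, 1, 1, 0).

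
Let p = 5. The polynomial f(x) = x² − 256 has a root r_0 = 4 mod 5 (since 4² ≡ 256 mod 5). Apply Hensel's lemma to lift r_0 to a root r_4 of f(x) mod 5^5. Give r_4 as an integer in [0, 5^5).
r_4 = 3109 (mod 3125)

Hensel's recurrence: r_{i+1} = r_i − f(r_i)·(f′(r_i))^{-1} mod 5^{i+2}, with f′(x) = 2x. Iterate:
  r_0 = 4 (mod 5)
  r_1 = 9 (mod 25)
  r_2 = 109 (mod 125)
  r_3 = 609 (mod 625)
  r_4 = 3109 (mod 3125)
Final: r_4 = 3109, and one checks f(r_4) ≡ 0 mod 5^5.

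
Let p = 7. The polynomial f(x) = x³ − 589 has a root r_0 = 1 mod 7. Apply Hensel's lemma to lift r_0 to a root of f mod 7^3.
r_2 = 197 (mod 343)

Hensel: r_{i+1} = r_i − f(r_i)/f′(r_i) mod 7^{i+2}, where f′(x) = 3x². Iterate:
  r_0 = 1 (mod 7)
  r_1 = 1 (mod 49)
  r_2 = 197 (mod 343)
Final: r = 197 with f(r) ≡ 0 mod 7^3.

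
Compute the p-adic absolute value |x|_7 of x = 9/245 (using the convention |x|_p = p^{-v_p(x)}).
|9/245|_7 = 49

Step 1 — compute v_7(x) by factoring powers of 7 out of the numerator and denominator: v_7(9/245) = -2. Step 2 — apply |x|_p = p^{-v_p(x)} = 7^{2} = 49.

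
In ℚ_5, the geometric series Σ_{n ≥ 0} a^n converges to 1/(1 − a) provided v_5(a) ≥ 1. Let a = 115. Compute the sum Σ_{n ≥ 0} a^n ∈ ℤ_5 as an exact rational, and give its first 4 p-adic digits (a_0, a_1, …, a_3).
Σ a^n = 1/(1 − a) = -1/114;  first 4 digits = (1, 3, 3, 3)

v_5(a) = 1 ≥ 1, so the series converges in ℤ_5 to 1/(1 − a) = 1/(1 − 115) = -1/114. Expand this rational in ℤ_5: compute digits iteratively via d_i = x_i mod 5, x_{i+1} = (x_i − d_i)/5. The first 4 digits are (1, 3, 3, 3).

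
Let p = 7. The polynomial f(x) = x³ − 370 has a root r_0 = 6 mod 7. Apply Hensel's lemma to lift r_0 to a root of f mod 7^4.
r_3 = 972 (mod 2401)

Hensel: r_{i+1} = r_i − f(r_i)/f′(r_i) mod 7^{i+2}, where f′(x) = 3x². Iterate:
  r_0 = 6 (mod 7)
  r_1 = 41 (mod 49)
  r_2 = 286 (mod 343)
  r_3 = 972 (mod 2401)
Final: r = 972 with f(r) ≡ 0 mod 7^4.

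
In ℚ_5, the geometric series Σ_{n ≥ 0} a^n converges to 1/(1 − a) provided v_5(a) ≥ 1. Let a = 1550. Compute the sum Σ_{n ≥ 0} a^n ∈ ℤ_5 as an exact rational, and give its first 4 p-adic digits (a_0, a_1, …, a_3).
Σ a^n = 1/(1 − a) = -1/1549;  first 4 digits = (1, 0, 2, 2)

v_5(a) = 2 ≥ 1, so the series converges in ℤ_5 to 1/(1 − a) = 1/(1 − 1550) = -1/1549. Expand this rational in ℤ_5: compute digits iteratively via d_i = x_i mod 5, x_{i+1} = (x_i − d_i)/5. The first 4 digits are (1, 0, 2, 2).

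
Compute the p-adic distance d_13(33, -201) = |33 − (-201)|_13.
d_13(33, -201) = 1/13

Step 1 — x − y = 33 − (-201) = 234. Step 2 — v_13(234) = 1 (factor: 234 = (13^1 · 18); the sign does not affect v_p). Step 3 — |x − y|_13 = 13^{-1} = 1/13.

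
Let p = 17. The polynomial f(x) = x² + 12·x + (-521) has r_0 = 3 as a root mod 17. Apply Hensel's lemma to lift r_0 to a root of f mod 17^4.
r_3 = 65504 (mod 83521)

Hensel: r_{i+1} = r_i − f(r_i)·(f′(r_i))^{-1} mod 17^{i+2}, f′(x) = 2x + 12. Iterate:
  r_0 = 3 (mod 17)
  r_1 = 190 (mod 289)
  r_2 = 1635 (mod 4913)
  r_3 = 65504 (mod 83521)
Final: r = 65504 satisfies f(r) ≡ 0 mod 17^4.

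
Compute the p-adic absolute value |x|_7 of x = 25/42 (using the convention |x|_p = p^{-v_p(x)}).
|25/42|_7 = 7

Step 1 — compute v_7(x) by factoring powers of 7 out of the numerator and denominator: v_7(25/42) = -1. Step 2 — apply |x|_p = p^{-v_p(x)} = 7^{1} = 7.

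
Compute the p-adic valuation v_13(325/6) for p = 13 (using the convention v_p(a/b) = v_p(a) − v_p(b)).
v_13(325/6) = 1

Factor powers of 13 from the numerator and denominator of the reduced fraction: 325 = 13^1 · 25 and 6 = 13^0 · 6. Apply v_p(a/b) = v_p(a) − v_p(b): v_13(325/6) = 1 − 0 = 1.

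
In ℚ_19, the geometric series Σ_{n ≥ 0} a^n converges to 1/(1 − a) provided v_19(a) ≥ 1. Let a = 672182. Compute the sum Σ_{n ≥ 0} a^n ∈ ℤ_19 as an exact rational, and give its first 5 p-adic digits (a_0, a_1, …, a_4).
Σ a^n = 1/(1 − a) = -1/672181;  first 5 digits = (1, 0, 0, 3, 5)

v_19(a) = 3 ≥ 1, so the series converges in ℤ_19 to 1/(1 − a) = 1/(1 − 672182) = -1/672181. Expand this rational in ℤ_19: compute digits iteratively via d_i = x_i mod 19, x_{i+1} = (x_i − d_i)/19. The first 5 digits are (1, 0, 0, 3, 5).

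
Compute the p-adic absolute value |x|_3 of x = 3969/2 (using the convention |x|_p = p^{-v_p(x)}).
|3969/2|_3 = 1/81

Step 1 — compute v_3(x) by factoring powers of 3 out of the numerator and denominator: v_3(3969/2) = 4. Step 2 — apply |x|_p = p^{-v_p(x)} = 3^{-4} = 1/81.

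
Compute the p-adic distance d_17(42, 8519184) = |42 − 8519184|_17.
d_17(42, 8519184) = 1/1419857

Step 1 — x − y = 42 − 8519184 = -8519142. Step 2 — v_17(-8519142) = 5 (factor: -8519142 = −(17^5 · 6); the sign does not affect v_p). Step 3 — |x − y|_17 = 17^{-5} = 1/1419857.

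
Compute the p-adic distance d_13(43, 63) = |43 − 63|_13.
d_13(43, 63) = 1

Step 1 — x − y = 43 − 63 = -20. Step 2 — v_13(-20) = 0 (factor: -20 = −(13^0 · 20); the sign does not affect v_p). Step 3 — |x − y|_13 = 13^{0} = 1.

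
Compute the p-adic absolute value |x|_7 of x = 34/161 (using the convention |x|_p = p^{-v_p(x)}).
|34/161|_7 = 7

Step 1 — compute v_7(x) by factoring powers of 7 out of the numerator and denominator: v_7(34/161) = -1. Step 2 — apply |x|_p = p^{-v_p(x)} = 7^{1} = 7.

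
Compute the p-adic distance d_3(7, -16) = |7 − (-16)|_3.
d_3(7, -16) = 1

Step 1 — x − y = 7 − (-16) = 23. Step 2 — v_3(23) = 0 (factor: 23 = (3^0 · 23); the sign does not affect v_p). Step 3 — |x − y|_3 = 3^{0} = 1.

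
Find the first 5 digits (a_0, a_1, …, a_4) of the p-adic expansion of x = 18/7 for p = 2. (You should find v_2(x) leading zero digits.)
(a_0, …, a_4) = (0, 1, 1, 1, 1)

v_2(18/7) = 1, so a_0 = ... = a_0 = 0. Factor out: x = 2^1 · u with u = 9/7 a unit in ℤ_2. Expand u iteratively via a_{v+i} = u_i mod 2, u_{i+1} = (u_i − a_{v+i})/2:
  u_0 = 9/7;  a_1 = 1;  u_1 = (u_0 − 1)/2 = 1/7
  u_1 = 1/7;  a_2 = 1;  u_2 = (u_1 − 1)/2 = -3/7
  u_2 = -3/7;  a_3 = 1;  u_3 = (u_2 − 1)/2 = -5/7
  u_3 = -5/7;  a_4 = 1;  u_4 = (u_3 − 1)/2 = -6/7
Digits: (0, 1, 1, 1, 1).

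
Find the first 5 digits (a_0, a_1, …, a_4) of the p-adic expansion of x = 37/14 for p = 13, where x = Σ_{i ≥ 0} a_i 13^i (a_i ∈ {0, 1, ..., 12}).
(a_0, …, a_4) = (11, 4, 8, 4, 8)

v_13(37/14) = 0 (numerator and denominator both coprime to 13), so x ∈ ℤ_13^×. Compute digits iteratively via a_i = x_i mod 13, x_{i+1} = (x_i − a_i)/13, with x_0 = x:
  x_0 = 37/14;  a_0 = 11;  x_1 = (x_0 − 11)/13 = -9/14
  x_1 = -9/14;  a_1 = 4;  x_2 = (x_1 − 4)/13 = -5/14
  x_2 = -5/14;  a_2 = 8;  x_3 = (x_2 − 8)/13 = -9/14
  x_3 = -9/14;  a_3 = 4;  x_4 = (x_3 − 4)/13 = -5/14
  x_4 = -5/14;  a_4 = 8;  x_5 = (x_4 − 8)/13 = -9/14
Digits: (11, 4, 8, 4, 8).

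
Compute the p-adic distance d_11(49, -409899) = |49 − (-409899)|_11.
d_11(49, -409899) = 1/14641

Step 1 — x − y = 49 − (-409899) = 409948. Step 2 — v_11(409948) = 4 (factor: 409948 = (11^4 · 28); the sign does not affect v_p). Step 3 — |x − y|_11 = 11^{-4} = 1/14641.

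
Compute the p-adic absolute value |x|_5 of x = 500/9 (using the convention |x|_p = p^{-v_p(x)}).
|500/9|_5 = 1/125

Step 1 — compute v_5(x) by factoring powers of 5 out of the numerator and denominator: v_5(500/9) = 3. Step 2 — apply |x|_p = p^{-v_p(x)} = 5^{-3} = 1/125.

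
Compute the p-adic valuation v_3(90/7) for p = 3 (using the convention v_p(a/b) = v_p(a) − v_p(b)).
v_3(90/7) = 2

Factor powers of 3 from the numerator and denominator of the reduced fraction: 90 = 3^2 · 10 and 7 = 3^0 · 7. Apply v_p(a/b) = v_p(a) − v_p(b): v_3(90/7) = 2 − 0 = 2.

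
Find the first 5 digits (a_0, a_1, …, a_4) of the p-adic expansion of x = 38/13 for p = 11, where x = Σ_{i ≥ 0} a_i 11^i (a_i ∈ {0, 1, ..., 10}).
(a_0, …, a_4) = (8, 8, 6, 7, 1)

v_11(38/13) = 0 (numerator and denominator both coprime to 11), so x ∈ ℤ_11^×. Compute digits iteratively via a_i = x_i mod 11, x_{i+1} = (x_i − a_i)/11, with x_0 = x:
  x_0 = 38/13;  a_0 = 8;  x_1 = (x_0 − 8)/11 = -6/13
  x_1 = -6/13;  a_1 = 8;  x_2 = (x_1 − 8)/11 = -10/13
  x_2 = -10/13;  a_2 = 6;  x_3 = (x_2 − 6)/11 = -8/13
  x_3 = -8/13;  a_3 = 7;  x_4 = (x_3 − 7)/11 = -9/13
  x_4 = -9/13;  a_4 = 1;  x_5 = (x_4 − 1)/11 = -2/13
Digits: (8, 8, 6, 7, 1).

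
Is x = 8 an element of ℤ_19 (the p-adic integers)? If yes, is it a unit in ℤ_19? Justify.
x ∈ ℤ_19^× (unit); v_19(x) = 0

ℤ_19 = {x ∈ ℚ_19 : v_19(x) ≥ 0} and ℤ_19^× = {x ∈ ℤ_19 : v_19(x) = 0}. Here v_19(8) = v_19(num) − v_19(den) = 0; compare against these criteria.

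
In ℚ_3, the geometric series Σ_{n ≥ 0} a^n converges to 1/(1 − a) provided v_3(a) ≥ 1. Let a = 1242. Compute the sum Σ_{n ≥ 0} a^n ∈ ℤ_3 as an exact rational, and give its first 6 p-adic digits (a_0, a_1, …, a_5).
Σ a^n = 1/(1 − a) = -1/1241;  first 6 digits = (1, 0, 0, 1, 0, 2)

v_3(a) = 3 ≥ 1, so the series converges in ℤ_3 to 1/(1 − a) = 1/(1 − 1242) = -1/1241. Expand this rational in ℤ_3: compute digits iteratively via d_i = x_i mod 3, x_{i+1} = (x_i − d_i)/3. The first 6 digits are (1, 0, 0, 1, 0, 2).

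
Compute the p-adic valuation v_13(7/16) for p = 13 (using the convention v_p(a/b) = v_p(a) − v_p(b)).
v_13(7/16) = 0

Factor powers of 13 from the numerator and denominator of the reduced fraction: 7 = 13^0 · 7 and 16 = 13^0 · 16. Apply v_p(a/b) = v_p(a) − v_p(b): v_13(7/16) = 0 − 0 = 0.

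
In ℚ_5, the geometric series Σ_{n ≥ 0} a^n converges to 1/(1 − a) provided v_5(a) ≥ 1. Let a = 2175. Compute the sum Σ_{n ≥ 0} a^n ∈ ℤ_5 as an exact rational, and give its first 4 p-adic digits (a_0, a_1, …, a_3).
Σ a^n = 1/(1 − a) = -1/2174;  first 4 digits = (1, 0, 2, 2)

v_5(a) = 2 ≥ 1, so the series converges in ℤ_5 to 1/(1 − a) = 1/(1 − 2175) = -1/2174. Expand this rational in ℤ_5: compute digits iteratively via d_i = x_i mod 5, x_{i+1} = (x_i − d_i)/5. The first 4 digits are (1, 0, 2, 2).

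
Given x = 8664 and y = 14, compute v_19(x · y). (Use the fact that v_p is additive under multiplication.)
v_19(121296) = 2

v_p(x) = 2 (factor: 8664 = 19^2 · 24); v_p(y) = 0 (factor: 14 = 19^0 · 14). Additivity: v_p(xy) = v_p(x) + v_p(y) = 2 + 0 = 2. (Direct check: xy = 121296 = 19^2 · (336).)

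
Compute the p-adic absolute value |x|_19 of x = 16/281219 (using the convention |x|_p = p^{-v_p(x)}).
|16/281219|_19 = 6859

Step 1 — compute v_19(x) by factoring powers of 19 out of the numerator and denominator: v_19(16/281219) = -3. Step 2 — apply |x|_p = p^{-v_p(x)} = 19^{3} = 6859.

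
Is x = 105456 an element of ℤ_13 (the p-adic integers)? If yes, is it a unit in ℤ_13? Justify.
x ∈ ℤ_13 but not a unit; v_13(x) = 3 > 0

ℤ_13 = {x ∈ ℚ_13 : v_13(x) ≥ 0} and ℤ_13^× = {x ∈ ℤ_13 : v_13(x) = 0}. Here v_13(105456) = v_13(num) − v_13(den) = 3; compare against these criteria.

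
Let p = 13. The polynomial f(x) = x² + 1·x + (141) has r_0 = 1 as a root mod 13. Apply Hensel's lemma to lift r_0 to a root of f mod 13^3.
r_2 = 742 (mod 2197)

Hensel: r_{i+1} = r_i − f(r_i)·(f′(r_i))^{-1} mod 13^{i+2}, f′(x) = 2x + 1. Iterate:
  r_0 = 1 (mod 13)
  r_1 = 66 (mod 169)
  r_2 = 742 (mod 2197)
Final: r = 742 satisfies f(r) ≡ 0 mod 13^3.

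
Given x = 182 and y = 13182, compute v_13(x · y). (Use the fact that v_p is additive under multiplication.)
v_13(2399124) = 4

v_p(x) = 1 (factor: 182 = 13^1 · 14); v_p(y) = 3 (factor: 13182 = 13^3 · 6). Additivity: v_p(xy) = v_p(x) + v_p(y) = 1 + 3 = 4. (Direct check: xy = 2399124 = 13^4 · (84).)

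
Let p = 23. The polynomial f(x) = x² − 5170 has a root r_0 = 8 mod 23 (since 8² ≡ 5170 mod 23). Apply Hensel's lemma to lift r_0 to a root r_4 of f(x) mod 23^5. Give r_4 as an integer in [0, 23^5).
r_4 = 289095 (mod 6436343)

Hensel's recurrence: r_{i+1} = r_i − f(r_i)·(f′(r_i))^{-1} mod 23^{i+2}, with f′(x) = 2x. Iterate:
  r_0 = 8 (mod 23)
  r_1 = 261 (mod 529)
  r_2 = 9254 (mod 12167)
  r_3 = 9254 (mod 279841)
  r_4 = 289095 (mod 6436343)
Final: r_4 = 289095, and one checks f(r_4) ≡ 0 mod 23^5.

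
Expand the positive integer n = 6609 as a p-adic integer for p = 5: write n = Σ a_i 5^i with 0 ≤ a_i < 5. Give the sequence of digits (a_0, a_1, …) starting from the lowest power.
(a_0, a_1, …) = (4, 1, 4, 2, 0, 2)

Repeated division by 5 gives the digits low-to-high: 6609 = 4 + 1·5^1 + 4·5^2 + 2·5^3 + 2·5^5. Digit sequence: (4, 1, 4, 2, 0, 2).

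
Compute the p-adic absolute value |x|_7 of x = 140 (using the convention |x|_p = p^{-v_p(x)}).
|140|_7 = 1/7

Step 1 — compute v_7(x) by factoring powers of 7 out of the numerator and denominator: v_7(140) = 1. Step 2 — apply |x|_p = p^{-v_p(x)} = 7^{-1} = 1/7.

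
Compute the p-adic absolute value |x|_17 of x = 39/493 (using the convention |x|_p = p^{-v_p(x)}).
|39/493|_17 = 17

Step 1 — compute v_17(x) by factoring powers of 17 out of the numerator and denominator: v_17(39/493) = -1. Step 2 — apply |x|_p = p^{-v_p(x)} = 17^{1} = 17.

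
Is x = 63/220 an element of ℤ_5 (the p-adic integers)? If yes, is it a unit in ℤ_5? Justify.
x ∉ ℤ_5 (v_5(x) = -1 < 0)

ℤ_5 = {x ∈ ℚ_5 : v_5(x) ≥ 0} and ℤ_5^× = {x ∈ ℤ_5 : v_5(x) = 0}. Here v_5(63/220) = v_5(num) − v_5(den) = -1; compare against these criteria.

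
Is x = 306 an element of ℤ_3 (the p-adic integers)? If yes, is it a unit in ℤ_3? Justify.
x ∈ ℤ_3 but not a unit; v_3(x) = 2 > 0

ℤ_3 = {x ∈ ℚ_3 : v_3(x) ≥ 0} and ℤ_3^× = {x ∈ ℤ_3 : v_3(x) = 0}. Here v_3(306) = v_3(num) − v_3(den) = 2; compare against these criteria.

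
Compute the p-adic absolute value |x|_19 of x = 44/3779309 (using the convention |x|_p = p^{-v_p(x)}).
|44/3779309|_19 = 130321

Step 1 — compute v_19(x) by factoring powers of 19 out of the numerator and denominator: v_19(44/3779309) = -4. Step 2 — apply |x|_p = p^{-v_p(x)} = 19^{4} = 130321.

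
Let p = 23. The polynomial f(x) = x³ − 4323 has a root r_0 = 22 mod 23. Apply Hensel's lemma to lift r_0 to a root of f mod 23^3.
r_2 = 11844 (mod 12167)

Hensel: r_{i+1} = r_i − f(r_i)/f′(r_i) mod 23^{i+2}, where f′(x) = 3x². Iterate:
  r_0 = 22 (mod 23)
  r_1 = 206 (mod 529)
  r_2 = 11844 (mod 12167)
Final: r = 11844 with f(r) ≡ 0 mod 23^3.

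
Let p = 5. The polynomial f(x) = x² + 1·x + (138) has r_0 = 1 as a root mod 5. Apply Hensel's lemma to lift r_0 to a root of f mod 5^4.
r_3 = 196 (mod 625)

Hensel: r_{i+1} = r_i − f(r_i)·(f′(r_i))^{-1} mod 5^{i+2}, f′(x) = 2x + 1. Iterate:
  r_0 = 1 (mod 5)
  r_1 = 21 (mod 25)
  r_2 = 71 (mod 125)
  r_3 = 196 (mod 625)
Final: r = 196 satisfies f(r) ≡ 0 mod 5^4.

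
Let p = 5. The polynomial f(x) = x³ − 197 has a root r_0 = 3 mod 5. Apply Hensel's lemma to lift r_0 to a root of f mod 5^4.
r_3 = 263 (mod 625)

Hensel: r_{i+1} = r_i − f(r_i)/f′(r_i) mod 5^{i+2}, where f′(x) = 3x². Iterate:
  r_0 = 3 (mod 5)
  r_1 = 13 (mod 25)
  r_2 = 13 (mod 125)
  r_3 = 263 (mod 625)
Final: r = 263 with f(r) ≡ 0 mod 5^4.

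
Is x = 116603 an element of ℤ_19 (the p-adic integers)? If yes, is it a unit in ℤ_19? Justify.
x ∈ ℤ_19 but not a unit; v_19(x) = 3 > 0

ℤ_19 = {x ∈ ℚ_19 : v_19(x) ≥ 0} and ℤ_19^× = {x ∈ ℤ_19 : v_19(x) = 0}. Here v_19(116603) = v_19(num) − v_19(den) = 3; compare against these criteria.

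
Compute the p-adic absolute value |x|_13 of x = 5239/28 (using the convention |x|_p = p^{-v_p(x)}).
|5239/28|_13 = 1/169

Step 1 — compute v_13(x) by factoring powers of 13 out of the numerator and denominator: v_13(5239/28) = 2. Step 2 — apply |x|_p = p^{-v_p(x)} = 13^{-2} = 1/169.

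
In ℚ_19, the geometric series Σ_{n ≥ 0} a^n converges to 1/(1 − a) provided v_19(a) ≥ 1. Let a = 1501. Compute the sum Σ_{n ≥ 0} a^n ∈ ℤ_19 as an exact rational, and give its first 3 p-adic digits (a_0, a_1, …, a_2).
Σ a^n = 1/(1 − a) = -1/1500;  first 3 digits = (1, 3, 13)

v_19(a) = 1 ≥ 1, so the series converges in ℤ_19 to 1/(1 − a) = 1/(1 − 1501) = -1/1500. Expand this rational in ℤ_19: compute digits iteratively via d_i = x_i mod 19, x_{i+1} = (x_i − d_i)/19. The first 3 digits are (1, 3, 13).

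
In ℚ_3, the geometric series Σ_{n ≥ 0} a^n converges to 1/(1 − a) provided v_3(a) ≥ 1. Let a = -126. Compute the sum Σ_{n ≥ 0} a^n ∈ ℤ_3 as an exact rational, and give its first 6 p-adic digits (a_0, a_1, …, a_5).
Σ a^n = 1/(1 − a) = 1/127;  first 6 digits = (1, 0, 1, 1, 2, 1)

v_3(a) = 2 ≥ 1, so the series converges in ℤ_3 to 1/(1 − a) = 1/(1 − (-126)) = 1/127. Expand this rational in ℤ_3: compute digits iteratively via d_i = x_i mod 3, x_{i+1} = (x_i − d_i)/3. The first 6 digits are (1, 0, 1, 1, 2, 1).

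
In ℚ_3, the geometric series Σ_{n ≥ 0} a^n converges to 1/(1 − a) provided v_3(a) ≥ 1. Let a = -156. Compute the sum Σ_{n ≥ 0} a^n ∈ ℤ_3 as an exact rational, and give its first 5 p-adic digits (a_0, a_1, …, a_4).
Σ a^n = 1/(1 − a) = 1/157;  first 5 digits = (1, 2, 1, 0, 2)

v_3(a) = 1 ≥ 1, so the series converges in ℤ_3 to 1/(1 − a) = 1/(1 − (-156)) = 1/157. Expand this rational in ℤ_3: compute digits iteratively via d_i = x_i mod 3, x_{i+1} = (x_i − d_i)/3. The first 5 digits are (1, 2, 1, 0, 2).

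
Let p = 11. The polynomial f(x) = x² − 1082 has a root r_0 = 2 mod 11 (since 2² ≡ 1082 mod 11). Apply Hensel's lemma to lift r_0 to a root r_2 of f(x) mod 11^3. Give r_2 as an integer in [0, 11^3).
r_2 = 332 (mod 1331)

Hensel's recurrence: r_{i+1} = r_i − f(r_i)·(f′(r_i))^{-1} mod 11^{i+2}, with f′(x) = 2x. Iterate:
  r_0 = 2 (mod 11)
  r_1 = 90 (mod 121)
  r_2 = 332 (mod 1331)
Final: r_2 = 332, and one checks f(r_2) ≡ 0 mod 11^3.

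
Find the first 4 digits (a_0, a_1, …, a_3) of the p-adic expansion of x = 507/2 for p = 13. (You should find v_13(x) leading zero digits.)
(a_0, …, a_3) = (0, 0, 8, 6)

v_13(507/2) = 2, so a_0 = ... = a_1 = 0. Factor out: x = 13^2 · u with u = 3/2 a unit in ℤ_13. Expand u iteratively via a_{v+i} = u_i mod 13, u_{i+1} = (u_i − a_{v+i})/13:
  u_0 = 3/2;  a_2 = 8;  u_1 = (u_0 − 8)/13 = -1/2
  u_1 = -1/2;  a_3 = 6;  u_2 = (u_1 − 6)/13 = -1/2
Digits: (0, 0, 8, 6).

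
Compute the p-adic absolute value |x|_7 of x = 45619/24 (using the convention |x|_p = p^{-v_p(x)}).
|45619/24|_7 = 1/2401

Step 1 — compute v_7(x) by factoring powers of 7 out of the numerator and denominator: v_7(45619/24) = 4. Step 2 — apply |x|_p = p^{-v_p(x)} = 7^{-4} = 1/2401.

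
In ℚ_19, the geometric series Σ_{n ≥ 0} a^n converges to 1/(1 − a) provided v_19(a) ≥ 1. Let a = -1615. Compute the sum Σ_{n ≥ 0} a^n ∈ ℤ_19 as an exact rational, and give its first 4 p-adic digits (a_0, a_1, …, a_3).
Σ a^n = 1/(1 − a) = 1/1616;  first 4 digits = (1, 10, 0, 12)

v_19(a) = 1 ≥ 1, so the series converges in ℤ_19 to 1/(1 − a) = 1/(1 − (-1615)) = 1/1616. Expand this rational in ℤ_19: compute digits iteratively via d_i = x_i mod 19, x_{i+1} = (x_i − d_i)/19. The first 4 digits are (1, 10, 0, 12).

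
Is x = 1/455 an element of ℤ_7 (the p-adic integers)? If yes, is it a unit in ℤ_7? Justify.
x ∉ ℤ_7 (v_7(x) = -1 < 0)

ℤ_7 = {x ∈ ℚ_7 : v_7(x) ≥ 0} and ℤ_7^× = {x ∈ ℤ_7 : v_7(x) = 0}. Here v_7(1/455) = v_7(num) − v_7(den) = -1; compare against these criteria.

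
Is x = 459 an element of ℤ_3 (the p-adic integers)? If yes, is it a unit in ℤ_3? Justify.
x ∈ ℤ_3 but not a unit; v_3(x) = 3 > 0

ℤ_3 = {x ∈ ℚ_3 : v_3(x) ≥ 0} and ℤ_3^× = {x ∈ ℤ_3 : v_3(x) = 0}. Here v_3(459) = v_3(num) − v_3(den) = 3; compare against these criteria.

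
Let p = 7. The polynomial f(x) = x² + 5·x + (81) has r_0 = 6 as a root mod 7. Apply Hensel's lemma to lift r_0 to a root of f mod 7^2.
r_1 = 6 (mod 49)

Hensel: r_{i+1} = r_i − f(r_i)·(f′(r_i))^{-1} mod 7^{i+2}, f′(x) = 2x + 5. Iterate:
  r_0 = 6 (mod 7)
  r_1 = 6 (mod 49)
Final: r = 6 satisfies f(r) ≡ 0 mod 7^2.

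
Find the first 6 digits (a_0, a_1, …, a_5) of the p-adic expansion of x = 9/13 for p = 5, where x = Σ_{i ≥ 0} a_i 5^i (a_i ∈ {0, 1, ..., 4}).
(a_0, …, a_5) = (3, 3, 2, 1, 2, 3)

v_5(9/13) = 0 (numerator and denominator both coprime to 5), so x ∈ ℤ_5^×. Compute digits iteratively via a_i = x_i mod 5, x_{i+1} = (x_i − a_i)/5, with x_0 = x:
  x_0 = 9/13;  a_0 = 3;  x_1 = (x_0 − 3)/5 = -6/13
  x_1 = -6/13;  a_1 = 3;  x_2 = (x_1 − 3)/5 = -9/13
  x_2 = -9/13;  a_2 = 2;  x_3 = (x_2 − 2)/5 = -7/13
  x_3 = -7/13;  a_3 = 1;  x_4 = (x_3 − 1)/5 = -4/13
  x_4 = -4/13;  a_4 = 2;  x_5 = (x_4 − 2)/5 = -6/13
  x_5 = -6/13;  a_5 = 3;  x_6 = (x_5 − 3)/5 = -9/13
Digits: (3, 3, 2, 1, 2, 3).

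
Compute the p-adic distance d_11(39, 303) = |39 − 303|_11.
d_11(39, 303) = 1/11

Step 1 — x − y = 39 − 303 = -264. Step 2 — v_11(-264) = 1 (factor: -264 = −(11^1 · 24); the sign does not affect v_p). Step 3 — |x − y|_11 = 11^{-1} = 1/11.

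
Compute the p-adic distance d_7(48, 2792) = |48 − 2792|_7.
d_7(48, 2792) = 1/343

Step 1 — x − y = 48 − 2792 = -2744. Step 2 — v_7(-2744) = 3 (factor: -2744 = −(7^3 · 8); the sign does not affect v_p). Step 3 — |x − y|_7 = 7^{-3} = 1/343.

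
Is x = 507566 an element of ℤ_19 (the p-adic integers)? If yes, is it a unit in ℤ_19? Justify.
x ∈ ℤ_19 but not a unit; v_19(x) = 3 > 0

ℤ_19 = {x ∈ ℚ_19 : v_19(x) ≥ 0} and ℤ_19^× = {x ∈ ℤ_19 : v_19(x) = 0}. Here v_19(507566) = v_19(num) − v_19(den) = 3; compare against these criteria.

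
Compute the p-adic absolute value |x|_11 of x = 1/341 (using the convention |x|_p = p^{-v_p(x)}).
|1/341|_11 = 11

Step 1 — compute v_11(x) by factoring powers of 11 out of the numerator and denominator: v_11(1/341) = -1. Step 2 — apply |x|_p = p^{-v_p(x)} = 11^{1} = 11.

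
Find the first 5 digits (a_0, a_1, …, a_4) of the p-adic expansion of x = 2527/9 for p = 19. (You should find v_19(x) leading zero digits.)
(a_0, …, a_4) = (0, 0, 5, 4, 4)

v_19(2527/9) = 2, so a_0 = ... = a_1 = 0. Factor out: x = 19^2 · u with u = 7/9 a unit in ℤ_19. Expand u iteratively via a_{v+i} = u_i mod 19, u_{i+1} = (u_i − a_{v+i})/19:
  u_0 = 7/9;  a_2 = 5;  u_1 = (u_0 − 5)/19 = -2/9
  u_1 = -2/9;  a_3 = 4;  u_2 = (u_1 − 4)/19 = -2/9
  u_2 = -2/9;  a_4 = 4;  u_3 = (u_2 − 4)/19 = -2/9
Digits: (0, 0, 5, 4, 4).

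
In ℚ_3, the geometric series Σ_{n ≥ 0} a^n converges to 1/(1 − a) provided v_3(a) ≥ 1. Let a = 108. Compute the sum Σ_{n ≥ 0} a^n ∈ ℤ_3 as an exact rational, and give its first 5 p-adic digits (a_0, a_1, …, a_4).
Σ a^n = 1/(1 − a) = -1/107;  first 5 digits = (1, 0, 0, 1, 1)

v_3(a) = 3 ≥ 1, so the series converges in ℤ_3 to 1/(1 − a) = 1/(1 − 108) = -1/107. Expand this rational in ℤ_3: compute digits iteratively via d_i = x_i mod 3, x_{i+1} = (x_i − d_i)/3. The first 5 digits are (1, 0, 0, 1, 1).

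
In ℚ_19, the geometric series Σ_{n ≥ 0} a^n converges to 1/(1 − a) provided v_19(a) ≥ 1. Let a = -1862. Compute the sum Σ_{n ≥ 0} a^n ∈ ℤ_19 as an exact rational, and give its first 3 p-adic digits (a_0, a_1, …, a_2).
Σ a^n = 1/(1 − a) = 1/1863;  first 3 digits = (1, 16, 3)

v_19(a) = 1 ≥ 1, so the series converges in ℤ_19 to 1/(1 − a) = 1/(1 − (-1862)) = 1/1863. Expand this rational in ℤ_19: compute digits iteratively via d_i = x_i mod 19, x_{i+1} = (x_i − d_i)/19. The first 3 digits are (1, 16, 3).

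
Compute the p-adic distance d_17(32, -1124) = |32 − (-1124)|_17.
d_17(32, -1124) = 1/289

Step 1 — x − y = 32 − (-1124) = 1156. Step 2 — v_17(1156) = 2 (factor: 1156 = (17^2 · 4); the sign does not affect v_p). Step 3 — |x − y|_17 = 17^{-2} = 1/289.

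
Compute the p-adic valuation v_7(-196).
v_7(-196) = 2

v_7(n) is the largest exponent k such that 7^k divides n. Factor out: -196 = -7^2 · 4. (Sign doesn't affect v_p.) So v_7(-196) = 2.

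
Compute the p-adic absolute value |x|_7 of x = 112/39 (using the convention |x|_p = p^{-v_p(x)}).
|112/39|_7 = 1/7

Step 1 — compute v_7(x) by factoring powers of 7 out of the numerator and denominator: v_7(112/39) = 1. Step 2 — apply |x|_p = p^{-v_p(x)} = 7^{-1} = 1/7.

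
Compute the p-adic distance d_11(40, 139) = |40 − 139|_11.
d_11(40, 139) = 1/11

Step 1 — x − y = 40 − 139 = -99. Step 2 — v_11(-99) = 1 (factor: -99 = −(11^1 · 9); the sign does not affect v_p). Step 3 — |x − y|_11 = 11^{-1} = 1/11.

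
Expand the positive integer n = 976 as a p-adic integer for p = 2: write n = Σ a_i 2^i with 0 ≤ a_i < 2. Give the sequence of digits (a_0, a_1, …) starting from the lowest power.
(a_0, a_1, …) = (0, 0, 0, 0, 1, 0, 1, 1, 1, 1)

Repeated division by 2 gives the digits low-to-high: 976 = 1·2^4 + 1·2^6 + 1·2^7 + 1·2^8 + 1·2^9. Digit sequence: (0, 0, 0, 0, 1, 0, 1, 1, 1, 1).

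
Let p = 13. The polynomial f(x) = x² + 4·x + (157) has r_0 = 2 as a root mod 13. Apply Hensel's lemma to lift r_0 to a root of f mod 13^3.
r_2 = 1354 (mod 2197)

Hensel: r_{i+1} = r_i − f(r_i)·(f′(r_i))^{-1} mod 13^{i+2}, f′(x) = 2x + 4. Iterate:
  r_0 = 2 (mod 13)
  r_1 = 2 (mod 169)
  r_2 = 1354 (mod 2197)
Final: r = 1354 satisfies f(r) ≡ 0 mod 13^3.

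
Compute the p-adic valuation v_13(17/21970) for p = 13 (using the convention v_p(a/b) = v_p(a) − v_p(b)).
v_13(17/21970) = -3

Factor powers of 13 from the numerator and denominator of the reduced fraction: 17 = 13^0 · 17 and 21970 = 13^3 · 10. Apply v_p(a/b) = v_p(a) − v_p(b): v_13(17/21970) = 0 − 3 = -3.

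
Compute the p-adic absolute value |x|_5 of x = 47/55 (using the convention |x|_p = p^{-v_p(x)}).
|47/55|_5 = 5

Step 1 — compute v_5(x) by factoring powers of 5 out of the numerator and denominator: v_5(47/55) = -1. Step 2 — apply |x|_p = p^{-v_p(x)} = 5^{1} = 5.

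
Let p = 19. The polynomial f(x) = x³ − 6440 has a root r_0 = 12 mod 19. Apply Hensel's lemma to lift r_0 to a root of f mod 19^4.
r_3 = 112207 (mod 130321)

Hensel: r_{i+1} = r_i − f(r_i)/f′(r_i) mod 19^{i+2}, where f′(x) = 3x². Iterate:
  r_0 = 12 (mod 19)
  r_1 = 297 (mod 361)
  r_2 = 2463 (mod 6859)
  r_3 = 112207 (mod 130321)
Final: r = 112207 with f(r) ≡ 0 mod 19^4.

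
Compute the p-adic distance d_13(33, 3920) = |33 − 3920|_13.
d_13(33, 3920) = 1/169

Step 1 — x − y = 33 − 3920 = -3887. Step 2 — v_13(-3887) = 2 (factor: -3887 = −(13^2 · 23); the sign does not affect v_p). Step 3 — |x − y|_13 = 13^{-2} = 1/169.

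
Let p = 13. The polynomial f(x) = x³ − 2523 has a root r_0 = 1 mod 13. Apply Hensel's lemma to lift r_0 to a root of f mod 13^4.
r_3 = 7658 (mod 28561)

Hensel: r_{i+1} = r_i − f(r_i)/f′(r_i) mod 13^{i+2}, where f′(x) = 3x². Iterate:
  r_0 = 1 (mod 13)
  r_1 = 53 (mod 169)
  r_2 = 1067 (mod 2197)
  r_3 = 7658 (mod 28561)
Final: r = 7658 with f(r) ≡ 0 mod 13^4.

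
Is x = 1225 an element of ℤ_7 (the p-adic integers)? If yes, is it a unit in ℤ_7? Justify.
x ∈ ℤ_7 but not a unit; v_7(x) = 2 > 0

ℤ_7 = {x ∈ ℚ_7 : v_7(x) ≥ 0} and ℤ_7^× = {x ∈ ℤ_7 : v_7(x) = 0}. Here v_7(1225) = v_7(num) − v_7(den) = 2; compare against these criteria.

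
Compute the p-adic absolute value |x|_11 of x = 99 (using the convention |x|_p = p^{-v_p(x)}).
|99|_11 = 1/11

Step 1 — compute v_11(x) by factoring powers of 11 out of the numerator and denominator: v_11(99) = 1. Step 2 — apply |x|_p = p^{-v_p(x)} = 11^{-1} = 1/11.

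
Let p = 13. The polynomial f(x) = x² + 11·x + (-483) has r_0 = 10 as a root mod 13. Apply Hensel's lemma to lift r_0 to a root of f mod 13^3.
r_2 = 1856 (mod 2197)

Hensel: r_{i+1} = r_i − f(r_i)·(f′(r_i))^{-1} mod 13^{i+2}, f′(x) = 2x + 11. Iterate:
  r_0 = 10 (mod 13)
  r_1 = 166 (mod 169)
  r_2 = 1856 (mod 2197)
Final: r = 1856 satisfies f(r) ≡ 0 mod 13^3.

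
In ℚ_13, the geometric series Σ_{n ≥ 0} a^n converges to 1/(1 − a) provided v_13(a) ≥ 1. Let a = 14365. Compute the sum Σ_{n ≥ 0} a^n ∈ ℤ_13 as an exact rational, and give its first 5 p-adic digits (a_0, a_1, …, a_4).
Σ a^n = 1/(1 − a) = -1/14364;  first 5 digits = (1, 0, 7, 6, 10)

v_13(a) = 2 ≥ 1, so the series converges in ℤ_13 to 1/(1 − a) = 1/(1 − 14365) = -1/14364. Expand this rational in ℤ_13: compute digits iteratively via d_i = x_i mod 13, x_{i+1} = (x_i − d_i)/13. The first 5 digits are (1, 0, 7, 6, 10).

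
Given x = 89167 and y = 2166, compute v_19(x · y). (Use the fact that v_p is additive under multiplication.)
v_19(193135722) = 5

v_p(x) = 3 (factor: 89167 = 19^3 · 13); v_p(y) = 2 (factor: 2166 = 19^2 · 6). Additivity: v_p(xy) = v_p(x) + v_p(y) = 3 + 2 = 5. (Direct check: xy = 193135722 = 19^5 · (78).)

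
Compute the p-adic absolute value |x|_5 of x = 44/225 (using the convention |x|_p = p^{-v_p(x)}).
|44/225|_5 = 25

Step 1 — compute v_5(x) by factoring powers of 5 out of the numerator and denominator: v_5(44/225) = -2. Step 2 — apply |x|_p = p^{-v_p(x)} = 5^{2} = 25.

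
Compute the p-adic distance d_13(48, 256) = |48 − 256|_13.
d_13(48, 256) = 1/13

Step 1 — x − y = 48 − 256 = -208. Step 2 — v_13(-208) = 1 (factor: -208 = −(13^1 · 16); the sign does not affect v_p). Step 3 — |x − y|_13 = 13^{-1} = 1/13.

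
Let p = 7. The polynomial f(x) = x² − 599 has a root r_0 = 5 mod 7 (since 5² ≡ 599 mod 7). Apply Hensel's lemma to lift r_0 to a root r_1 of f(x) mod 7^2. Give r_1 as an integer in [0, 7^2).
r_1 = 33 (mod 49)

Hensel's recurrence: r_{i+1} = r_i − f(r_i)·(f′(r_i))^{-1} mod 7^{i+2}, with f′(x) = 2x. Iterate:
  r_0 = 5 (mod 7)
  r_1 = 33 (mod 49)
Final: r_1 = 33, and one checks f(r_1) ≡ 0 mod 7^2.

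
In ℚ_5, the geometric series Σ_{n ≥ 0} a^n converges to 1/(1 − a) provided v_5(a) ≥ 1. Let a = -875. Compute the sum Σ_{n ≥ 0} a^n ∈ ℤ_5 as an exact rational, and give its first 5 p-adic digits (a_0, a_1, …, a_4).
Σ a^n = 1/(1 − a) = 1/876;  first 5 digits = (1, 0, 0, 3, 3)

v_5(a) = 3 ≥ 1, so the series converges in ℤ_5 to 1/(1 − a) = 1/(1 − (-875)) = 1/876. Expand this rational in ℤ_5: compute digits iteratively via d_i = x_i mod 5, x_{i+1} = (x_i − d_i)/5. The first 5 digits are (1, 0, 0, 3, 3).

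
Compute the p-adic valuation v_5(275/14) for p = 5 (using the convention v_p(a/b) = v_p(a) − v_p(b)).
v_5(275/14) = 2

Factor powers of 5 from the numerator and denominator of the reduced fraction: 275 = 5^2 · 11 and 14 = 5^0 · 14. Apply v_p(a/b) = v_p(a) − v_p(b): v_5(275/14) = 2 − 0 = 2.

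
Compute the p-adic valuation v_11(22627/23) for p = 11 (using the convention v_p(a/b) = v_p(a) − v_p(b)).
v_11(22627/23) = 3

Factor powers of 11 from the numerator and denominator of the reduced fraction: 22627 = 11^3 · 17 and 23 = 11^0 · 23. Apply v_p(a/b) = v_p(a) − v_p(b): v_11(22627/23) = 3 − 0 = 3.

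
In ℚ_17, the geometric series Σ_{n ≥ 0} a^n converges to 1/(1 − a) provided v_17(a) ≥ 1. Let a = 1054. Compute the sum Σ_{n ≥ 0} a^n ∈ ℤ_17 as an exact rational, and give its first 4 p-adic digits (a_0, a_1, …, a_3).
Σ a^n = 1/(1 − a) = -1/1053;  first 4 digits = (1, 11, 5, 10)

v_17(a) = 1 ≥ 1, so the series converges in ℤ_17 to 1/(1 − a) = 1/(1 − 1054) = -1/1053. Expand this rational in ℤ_17: compute digits iteratively via d_i = x_i mod 17, x_{i+1} = (x_i − d_i)/17. The first 4 digits are (1, 11, 5, 10).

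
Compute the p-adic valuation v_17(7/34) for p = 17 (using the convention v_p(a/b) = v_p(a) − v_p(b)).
v_17(7/34) = -1

Factor powers of 17 from the numerator and denominator of the reduced fraction: 7 = 17^0 · 7 and 34 = 17^1 · 2. Apply v_p(a/b) = v_p(a) − v_p(b): v_17(7/34) = 0 − 1 = -1.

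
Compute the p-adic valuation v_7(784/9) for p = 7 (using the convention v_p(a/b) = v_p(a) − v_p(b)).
v_7(784/9) = 2

Factor powers of 7 from the numerator and denominator of the reduced fraction: 784 = 7^2 · 16 and 9 = 7^0 · 9. Apply v_p(a/b) = v_p(a) − v_p(b): v_7(784/9) = 2 − 0 = 2.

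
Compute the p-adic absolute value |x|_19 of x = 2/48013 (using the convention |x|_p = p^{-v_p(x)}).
|2/48013|_19 = 6859

Step 1 — compute v_19(x) by factoring powers of 19 out of the numerator and denominator: v_19(2/48013) = -3. Step 2 — apply |x|_p = p^{-v_p(x)} = 19^{3} = 6859.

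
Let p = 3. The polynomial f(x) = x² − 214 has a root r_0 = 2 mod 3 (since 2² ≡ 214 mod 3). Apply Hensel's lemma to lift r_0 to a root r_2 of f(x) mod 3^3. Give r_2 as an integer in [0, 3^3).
r_2 = 5 (mod 27)

Hensel's recurrence: r_{i+1} = r_i − f(r_i)·(f′(r_i))^{-1} mod 3^{i+2}, with f′(x) = 2x. Iterate:
  r_0 = 2 (mod 3)
  r_1 = 5 (mod 9)
  r_2 = 5 (mod 27)
Final: r_2 = 5, and one checks f(r_2) ≡ 0 mod 3^3.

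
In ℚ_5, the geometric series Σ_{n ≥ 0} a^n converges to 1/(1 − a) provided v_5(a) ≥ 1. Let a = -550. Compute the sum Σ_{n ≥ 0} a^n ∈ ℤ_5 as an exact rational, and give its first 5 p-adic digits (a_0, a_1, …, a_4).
Σ a^n = 1/(1 − a) = 1/551;  first 5 digits = (1, 0, 3, 0, 3)

v_5(a) = 2 ≥ 1, so the series converges in ℤ_5 to 1/(1 − a) = 1/(1 − (-550)) = 1/551. Expand this rational in ℤ_5: compute digits iteratively via d_i = x_i mod 5, x_{i+1} = (x_i − d_i)/5. The first 5 digits are (1, 0, 3, 0, 3).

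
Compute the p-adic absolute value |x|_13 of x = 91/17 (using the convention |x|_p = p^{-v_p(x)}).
|91/17|_13 = 1/13

Step 1 — compute v_13(x) by factoring powers of 13 out of the numerator and denominator: v_13(91/17) = 1. Step 2 — apply |x|_p = p^{-v_p(x)} = 13^{-1} = 1/13.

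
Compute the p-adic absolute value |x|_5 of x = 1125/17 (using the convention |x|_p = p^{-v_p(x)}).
|1125/17|_5 = 1/125

Step 1 — compute v_5(x) by factoring powers of 5 out of the numerator and denominator: v_5(1125/17) = 3. Step 2 — apply |x|_p = p^{-v_p(x)} = 5^{-3} = 1/125.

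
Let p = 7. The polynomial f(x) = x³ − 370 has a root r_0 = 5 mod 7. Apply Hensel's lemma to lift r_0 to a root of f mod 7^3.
r_2 = 54 (mod 343)

Hensel: r_{i+1} = r_i − f(r_i)/f′(r_i) mod 7^{i+2}, where f′(x) = 3x². Iterate:
  r_0 = 5 (mod 7)
  r_1 = 5 (mod 49)
  r_2 = 54 (mod 343)
Final: r = 54 with f(r) ≡ 0 mod 7^3.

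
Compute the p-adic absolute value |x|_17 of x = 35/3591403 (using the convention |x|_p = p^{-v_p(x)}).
|35/3591403|_17 = 83521

Step 1 — compute v_17(x) by factoring powers of 17 out of the numerator and denominator: v_17(35/3591403) = -4. Step 2 — apply |x|_p = p^{-v_p(x)} = 17^{4} = 83521.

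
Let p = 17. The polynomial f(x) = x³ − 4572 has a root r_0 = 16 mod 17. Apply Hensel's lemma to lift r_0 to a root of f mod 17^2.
r_1 = 271 (mod 289)

Hensel: r_{i+1} = r_i − f(r_i)/f′(r_i) mod 17^{i+2}, where f′(x) = 3x². Iterate:
  r_0 = 16 (mod 17)
  r_1 = 271 (mod 289)
Final: r = 271 with f(r) ≡ 0 mod 17^2.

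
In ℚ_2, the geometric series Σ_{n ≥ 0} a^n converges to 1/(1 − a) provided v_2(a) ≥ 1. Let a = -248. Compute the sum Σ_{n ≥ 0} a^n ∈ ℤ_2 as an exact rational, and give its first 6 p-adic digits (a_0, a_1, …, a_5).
Σ a^n = 1/(1 − a) = 1/249;  first 6 digits = (1, 0, 0, 1, 0, 0)

v_2(a) = 3 ≥ 1, so the series converges in ℤ_2 to 1/(1 − a) = 1/(1 − (-248)) = 1/249. Expand this rational in ℤ_2: compute digits iteratively via d_i = x_i mod 2, x_{i+1} = (x_i − d_i)/2. The first 6 digits are (1, 0, 0, 1, 0, 0).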